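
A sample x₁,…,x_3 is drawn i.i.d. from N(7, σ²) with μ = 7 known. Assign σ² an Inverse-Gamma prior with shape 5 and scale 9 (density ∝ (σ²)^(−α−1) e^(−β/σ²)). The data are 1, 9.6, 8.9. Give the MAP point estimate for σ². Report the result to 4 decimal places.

Sum of squared deviations about the known mean: SS = (1−7)² + (9.6−7)² + (8.9−7)² = 46.37.
The Normal likelihood contributes (σ²)^(−n/2) exp(−SS/(2σ²)), so the posterior is Inverse-Gamma(α + n/2, β + SS/2) = Inverse-Gamma(6.5, 32.185).
The mode of Inverse-Gamma(a, b) is b/(a+1) = 32.185/7.5 ≈ 4.2913.

σ̂²_MAP = 4.2913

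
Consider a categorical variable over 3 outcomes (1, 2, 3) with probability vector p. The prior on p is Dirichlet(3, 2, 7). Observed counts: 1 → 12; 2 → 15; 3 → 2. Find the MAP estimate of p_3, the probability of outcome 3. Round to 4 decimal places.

The posterior is Dirichlet(αᵢ + nᵢ) = Dirichlet(15, 17, 9).
For a Dirichlet(a₁,…,a_K) with all aᵢ > 1, the mode has j-th component (aⱼ − 1)/(Σaᵢ − K).
Here Σaᵢ = 41 and K = 3, so p_3 = (9 − 1)/(41 − 3) = 8/38 ≈ 0.2105.

MAP estimate: 0.2105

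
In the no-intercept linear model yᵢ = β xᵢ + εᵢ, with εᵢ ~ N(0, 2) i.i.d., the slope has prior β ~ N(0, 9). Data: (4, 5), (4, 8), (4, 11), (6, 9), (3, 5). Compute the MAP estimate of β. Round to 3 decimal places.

log p(β | y) = −Σ(yᵢ − βxᵢ)²/(2·2) − β²/(2·9) + const.
Setting the derivative to zero: Σxᵢ(yᵢ − βxᵢ)/2 − β/9 = 0, so β = Σxᵢyᵢ / (Σxᵢ² + σ²/τ²).
Σxᵢyᵢ = 4·5 + 4·8 + 4·11 + 6·9 + 3·5 = 165; Σxᵢ² = 93; σ²/τ² = 2/9.
β̂_MAP = 165 / (93 + 2/9) = 165/(839/9) = 1485/839 ≈ 1.770.

β̂_MAP = 1.770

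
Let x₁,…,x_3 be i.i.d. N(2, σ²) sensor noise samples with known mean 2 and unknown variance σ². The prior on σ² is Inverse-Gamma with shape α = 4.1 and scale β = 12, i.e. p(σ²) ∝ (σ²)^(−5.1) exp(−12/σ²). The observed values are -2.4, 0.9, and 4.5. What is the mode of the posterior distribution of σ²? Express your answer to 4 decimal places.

σ̂²_MAP = 3.8500

Sum of squared deviations about the known mean: SS = (-2.4−2)² + (0.9−2)² + (4.5−2)² = 26.82.
The Normal likelihood contributes (σ²)^(−n/2) exp(−SS/(2σ²)), so the posterior is Inverse-Gamma(α + n/2, β + SS/2) = Inverse-Gamma(5.6, 25.41).
The mode of Inverse-Gamma(a, b) is b/(a+1) = 25.41/6.6 ≈ 3.8500.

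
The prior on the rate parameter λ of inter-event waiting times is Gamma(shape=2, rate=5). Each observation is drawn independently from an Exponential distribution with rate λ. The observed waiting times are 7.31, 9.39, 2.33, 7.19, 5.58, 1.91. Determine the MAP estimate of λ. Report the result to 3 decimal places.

λ̂_MAP = 0.181

The Exponential(rate=λ) likelihood is ∝ λ^n e^(−λΣtᵢ). Here n = 6 and Σtᵢ = 7.31 + 9.39 + 2.33 + 7.19 + 5.58 + 1.91 = 33.71.
Posterior ∝ λe^(−5λ) · λ^6e^(−33.71λ) = λ^7e^(−38.71λ), i.e. Gamma(8, 38.71).
Mode = (a−1)/b = 7/38.71 ≈ 0.181.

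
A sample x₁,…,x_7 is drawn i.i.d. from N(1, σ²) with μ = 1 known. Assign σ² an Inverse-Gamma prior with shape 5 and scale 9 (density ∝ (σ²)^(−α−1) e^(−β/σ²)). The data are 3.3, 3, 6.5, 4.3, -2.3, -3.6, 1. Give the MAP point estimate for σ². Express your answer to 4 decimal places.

σ̂²_MAP = 5.2884

Sum of squared deviations about the known mean: SS = (3.3−1)² + (3−1)² + (6.5−1)² + (4.3−1)² + (-2.3−1)² + (-3.6−1)² + (1−1)² = 82.48.
The Normal likelihood contributes (σ²)^(−n/2) exp(−SS/(2σ²)), so the posterior is Inverse-Gamma(α + n/2, β + SS/2) = Inverse-Gamma(8.5, 50.24).
The mode of Inverse-Gamma(a, b) is b/(a+1) = 50.24/9.5 ≈ 5.2884.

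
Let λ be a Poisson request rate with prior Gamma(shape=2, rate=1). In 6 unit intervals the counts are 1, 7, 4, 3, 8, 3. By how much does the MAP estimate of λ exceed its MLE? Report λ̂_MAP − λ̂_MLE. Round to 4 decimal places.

MAP − MLE = -0.4762

Σxᵢ = 26. Posterior is Gamma(28, 7); MAP = (28−1)/7 = 27/7 ≈ 3.85714.
MLE = x̄ = 26/6 ≈ 4.33333.
Difference = 27/7 − 26/6 = -10/21 ≈ -0.4762.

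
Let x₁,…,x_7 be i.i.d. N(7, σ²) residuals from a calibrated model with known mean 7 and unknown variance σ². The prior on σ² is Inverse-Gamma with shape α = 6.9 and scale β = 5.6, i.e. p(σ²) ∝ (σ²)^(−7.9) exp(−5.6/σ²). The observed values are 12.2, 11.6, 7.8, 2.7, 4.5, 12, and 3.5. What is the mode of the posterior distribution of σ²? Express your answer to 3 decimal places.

Sum of squared deviations about the known mean: SS = (12.2−7)² + (11.6−7)² + (7.8−7)² + (2.7−7)² + (4.5−7)² + (12−7)² + (3.5−7)² = 110.83.
The Normal likelihood contributes (σ²)^(−n/2) exp(−SS/(2σ²)), so the posterior is Inverse-Gamma(α + n/2, β + SS/2) = Inverse-Gamma(10.4, 61.015).
The mode of Inverse-Gamma(a, b) is b/(a+1) = 61.015/11.4 ≈ 5.352.

σ̂²_MAP = 5.352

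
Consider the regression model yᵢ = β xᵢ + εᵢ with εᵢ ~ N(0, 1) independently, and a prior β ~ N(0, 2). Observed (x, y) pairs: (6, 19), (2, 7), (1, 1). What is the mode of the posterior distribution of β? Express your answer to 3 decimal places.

β̂_MAP = 3.108

log p(β | y) = −Σ(yᵢ − βxᵢ)²/(2·1) − β²/(2·2) + const.
Setting the derivative to zero: Σxᵢ(yᵢ − βxᵢ)/1 − β/2 = 0, so β = Σxᵢyᵢ / (Σxᵢ² + σ²/τ²).
Σxᵢyᵢ = 6·19 + 2·7 + 1·1 = 129; Σxᵢ² = 41; σ²/τ² = 0.5.
β̂_MAP = 129 / (41 + 0.5) = 129/41.5 ≈ 3.108.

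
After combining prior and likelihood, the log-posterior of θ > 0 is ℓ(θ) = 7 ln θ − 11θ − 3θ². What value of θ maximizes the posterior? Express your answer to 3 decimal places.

θ̂_MAP = 0.500

ℓ'(θ) = 7/θ − 11 − 6θ. Setting this to zero and multiplying by θ: 6θ² + 11θ − 7 = 0.
θ = (−11 + √(11² + 4·6·7)) / (2·6) = (−11 + √289) / 12 = (−11 + 17)/12 = 1/2.
ℓ''(θ) = −7/θ² − 6 < 0, confirming a maximum.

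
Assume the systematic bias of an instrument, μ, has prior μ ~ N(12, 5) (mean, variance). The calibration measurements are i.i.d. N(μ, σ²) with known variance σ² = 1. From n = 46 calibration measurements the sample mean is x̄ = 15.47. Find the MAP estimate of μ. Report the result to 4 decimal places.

μ̂_MAP = 15.4550

n = 46, x̄ = 15.47.
For a Normal prior and Normal likelihood with known variance, the posterior is Normal; its mode equals its mean, the precision-weighted average.
Prior precision 1/σ₀² = 1/5 = 0.2; data precision n/σ² = 46/1 = 46.
μ̂ = (0.2·12 + 46·15.47) / (0.2 + 46) = 714.02/46.2 = 35701/2310 ≈ 15.4550.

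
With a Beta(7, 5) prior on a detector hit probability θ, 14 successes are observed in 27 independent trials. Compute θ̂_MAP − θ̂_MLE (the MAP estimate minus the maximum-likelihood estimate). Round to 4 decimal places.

MAP − MLE = 0.0220

Posterior is Beta(21, 18); MAP = (21−1)/(39−2) = 20/37 ≈ 0.54054.
MLE ignores the prior: θ̂_MLE = k/n = 14/27 ≈ 0.51852.
Difference = 20/37 − 14/27 = 22/999 ≈ 0.0220.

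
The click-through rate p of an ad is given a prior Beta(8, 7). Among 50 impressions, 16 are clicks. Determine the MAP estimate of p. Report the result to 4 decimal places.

p̂_MAP = 0.3651

Prior: Beta(8, 7).
Data: 16 successes in 50 trials. The binomial likelihood contributes p^16(1−p)^34, so the posterior is Beta(8+16, 7+34) = Beta(24, 41).
For Beta(a, b) with a, b > 1 the mode is (a−1)/(a+b−2) = 23/63 ≈ 0.3651.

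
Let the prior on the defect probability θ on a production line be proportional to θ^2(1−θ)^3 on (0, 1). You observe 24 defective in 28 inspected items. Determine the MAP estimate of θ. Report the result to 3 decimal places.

θ̂_MAP = 0.788

The prior density ∝ θ^2(1−θ)^3 is the kernel of Beta(3, 4).
Data: 24 successes in 28 trials. The binomial likelihood contributes θ^24(1−θ)^4, so the posterior is Beta(3+24, 4+4) = Beta(27, 8).
For Beta(a, b) with a, b > 1 the mode is (a−1)/(a+b−2) = 26/33 ≈ 0.788.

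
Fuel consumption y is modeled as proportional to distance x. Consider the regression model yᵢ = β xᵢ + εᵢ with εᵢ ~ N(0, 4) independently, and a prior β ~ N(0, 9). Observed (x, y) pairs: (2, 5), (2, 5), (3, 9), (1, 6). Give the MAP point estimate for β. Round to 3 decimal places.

log p(β | y) = −Σ(yᵢ − βxᵢ)²/(2·4) − β²/(2·9) + const.
Setting the derivative to zero: Σxᵢ(yᵢ − βxᵢ)/4 − β/9 = 0, so β = Σxᵢyᵢ / (Σxᵢ² + σ²/τ²).
Σxᵢyᵢ = 2·5 + 2·5 + 3·9 + 1·6 = 53; Σxᵢ² = 18; σ²/τ² = 4/9.
β̂_MAP = 53 / (18 + 4/9) = 53/(166/9) = 477/166 ≈ 2.873.

β̂_MAP = 2.873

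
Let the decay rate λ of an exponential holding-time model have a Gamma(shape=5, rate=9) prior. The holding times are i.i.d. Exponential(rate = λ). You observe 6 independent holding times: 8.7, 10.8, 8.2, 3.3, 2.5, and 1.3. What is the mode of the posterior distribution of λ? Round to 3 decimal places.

λ̂_MAP = 0.228

The Exponential(rate=λ) likelihood is ∝ λ^n e^(−λΣtᵢ). Here n = 6 and Σtᵢ = 8.7 + 10.8 + 8.2 + 3.3 + 2.5 + 1.3 = 34.8.
Posterior ∝ λ^4e^(−9λ) · λ^6e^(−34.8λ) = λ^10e^(−43.8λ), i.e. Gamma(11, 43.8).
Mode = (a−1)/b = 10/43.8 ≈ 0.228.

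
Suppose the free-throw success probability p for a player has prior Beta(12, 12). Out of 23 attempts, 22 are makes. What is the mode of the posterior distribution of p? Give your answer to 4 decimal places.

p̂_MAP = 0.7333

Prior: Beta(12, 12).
Data: 22 successes in 23 trials. The binomial likelihood contributes p^22(1−p)^1, so the posterior is Beta(12+22, 12+1) = Beta(34, 13).
For Beta(a, b) with a, b > 1 the mode is (a−1)/(a+b−2) = 33/45 ≈ 0.7333.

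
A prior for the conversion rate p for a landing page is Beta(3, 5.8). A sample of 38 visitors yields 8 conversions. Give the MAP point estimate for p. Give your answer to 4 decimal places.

Prior: Beta(3, 5.8).
Data: 8 successes in 38 trials. The binomial likelihood contributes p^8(1−p)^30, so the posterior is Beta(3+8, 5.8+30) = Beta(11, 35.8).
For Beta(a, b) with a, b > 1 the mode is (a−1)/(a+b−2) = 10/44.8 ≈ 0.2232.

p̂_MAP = 0.2232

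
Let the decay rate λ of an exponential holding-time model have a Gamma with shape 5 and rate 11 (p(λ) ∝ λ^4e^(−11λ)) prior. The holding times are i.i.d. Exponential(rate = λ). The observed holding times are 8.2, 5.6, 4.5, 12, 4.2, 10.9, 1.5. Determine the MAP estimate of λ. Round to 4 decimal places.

The Exponential(rate=λ) likelihood is ∝ λ^n e^(−λΣtᵢ). Here n = 7 and Σtᵢ = 8.2 + 5.6 + 4.5 + 12 + 4.2 + 10.9 + 1.5 = 46.9.
Posterior ∝ λ^4e^(−11λ) · λ^7e^(−46.9λ) = λ^11e^(−57.9λ), i.e. Gamma(12, 57.9).
Mode = (a−1)/b = 11/57.9 ≈ 0.1900.

λ̂_MAP = 0.1900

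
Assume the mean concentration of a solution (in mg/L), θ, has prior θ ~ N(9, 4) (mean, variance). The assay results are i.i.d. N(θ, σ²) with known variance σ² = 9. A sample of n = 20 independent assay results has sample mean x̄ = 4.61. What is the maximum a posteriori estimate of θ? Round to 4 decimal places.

n = 20, x̄ = 4.61.
For a Normal prior and Normal likelihood with known variance, the posterior is Normal; its mode equals its mean, the precision-weighted average.
Prior precision 1/σ₀² = 1/4 = 0.25; data precision n/σ² = 20/9.
θ̂ = (0.25·9 + (20/9)·4.61) / (0.25 + 20/9) = (2249/180)/(89/36) = 2249/445 ≈ 5.0539.

θ̂_MAP = 5.0539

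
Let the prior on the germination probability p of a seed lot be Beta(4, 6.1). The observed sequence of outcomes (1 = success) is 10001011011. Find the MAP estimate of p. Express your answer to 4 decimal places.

Prior: Beta(4, 6.1).
Data: 6 successes in 11 trials (from the sequence). The binomial likelihood contributes p^6(1−p)^5, so the posterior is Beta(4+6, 6.1+5) = Beta(10, 11.1).
For Beta(a, b) with a, b > 1 the mode is (a−1)/(a+b−2) = 9/19.1 ≈ 0.4712.

p̂_MAP = 0.4712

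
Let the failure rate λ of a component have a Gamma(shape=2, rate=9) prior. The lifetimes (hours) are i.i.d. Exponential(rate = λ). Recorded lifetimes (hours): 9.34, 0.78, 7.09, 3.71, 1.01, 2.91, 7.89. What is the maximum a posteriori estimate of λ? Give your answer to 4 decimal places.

The Exponential(rate=λ) likelihood is ∝ λ^n e^(−λΣtᵢ). Here n = 7 and Σtᵢ = 9.34 + 0.78 + 7.09 + 3.71 + 1.01 + 2.91 + 7.89 = 32.73.
Posterior ∝ λe^(−9λ) · λ^7e^(−32.73λ) = λ^8e^(−41.73λ), i.e. Gamma(9, 41.73).
Mode = (a−1)/b = 8/41.73 ≈ 0.1917.

λ̂_MAP = 0.1917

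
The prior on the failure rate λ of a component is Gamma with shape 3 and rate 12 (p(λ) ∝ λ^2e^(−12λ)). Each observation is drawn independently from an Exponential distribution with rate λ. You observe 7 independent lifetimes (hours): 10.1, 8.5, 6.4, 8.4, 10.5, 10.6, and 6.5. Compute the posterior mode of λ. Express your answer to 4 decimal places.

λ̂_MAP = 0.1233

The Exponential(rate=λ) likelihood is ∝ λ^n e^(−λΣtᵢ). Here n = 7 and Σtᵢ = 10.1 + 8.5 + 6.4 + 8.4 + 10.5 + 10.6 + 6.5 = 61.
Posterior ∝ λ^2e^(−12λ) · λ^7e^(−61λ) = λ^9e^(−73λ), i.e. Gamma(10, 73).
Mode = (a−1)/b = 9/73 ≈ 0.1233.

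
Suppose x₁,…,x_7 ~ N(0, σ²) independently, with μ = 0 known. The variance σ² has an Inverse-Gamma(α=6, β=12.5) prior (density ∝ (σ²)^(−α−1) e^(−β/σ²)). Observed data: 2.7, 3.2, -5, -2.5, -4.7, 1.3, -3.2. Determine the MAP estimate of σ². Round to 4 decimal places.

σ̂²_MAP = 5.1333

Sum of squared deviations about the known mean: SS = (2.7−0)² + (3.2−0)² + (-5−0)² + (-2.5−0)² + (-4.7−0)² + (1.3−0)² + (-3.2−0)² = 82.8.
The Normal likelihood contributes (σ²)^(−n/2) exp(−SS/(2σ²)), so the posterior is Inverse-Gamma(α + n/2, β + SS/2) = Inverse-Gamma(9.5, 53.9).
The mode of Inverse-Gamma(a, b) is b/(a+1) = 53.9/10.5 ≈ 5.1333.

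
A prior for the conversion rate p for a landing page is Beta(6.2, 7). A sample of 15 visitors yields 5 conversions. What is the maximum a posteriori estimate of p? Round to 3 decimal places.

Prior: Beta(6.2, 7).
Data: 5 successes in 15 trials. The binomial likelihood contributes p^5(1−p)^10, so the posterior is Beta(6.2+5, 7+10) = Beta(11.2, 17).
For Beta(a, b) with a, b > 1 the mode is (a−1)/(a+b−2) = 10.2/26.2 ≈ 0.389.

p̂_MAP = 0.389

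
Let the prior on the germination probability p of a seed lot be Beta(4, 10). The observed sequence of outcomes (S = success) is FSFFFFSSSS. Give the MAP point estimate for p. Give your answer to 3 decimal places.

p̂_MAP = 0.364

Prior: Beta(4, 10).
Data: 5 successes in 10 trials (from the sequence). The binomial likelihood contributes p^5(1−p)^5, so the posterior is Beta(4+5, 10+5) = Beta(9, 15).
For Beta(a, b) with a, b > 1 the mode is (a−1)/(a+b−2) = 8/22 ≈ 0.364.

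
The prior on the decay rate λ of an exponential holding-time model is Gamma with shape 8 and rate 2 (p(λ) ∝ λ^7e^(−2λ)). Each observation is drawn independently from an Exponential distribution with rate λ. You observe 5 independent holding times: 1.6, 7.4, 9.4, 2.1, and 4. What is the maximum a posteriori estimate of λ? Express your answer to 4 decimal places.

The Exponential(rate=λ) likelihood is ∝ λ^n e^(−λΣtᵢ). Here n = 5 and Σtᵢ = 1.6 + 7.4 + 9.4 + 2.1 + 4 = 24.5.
Posterior ∝ λ^7e^(−2λ) · λ^5e^(−24.5λ) = λ^12e^(−26.5λ), i.e. Gamma(13, 26.5).
Mode = (a−1)/b = 12/26.5 ≈ 0.4528.

λ̂_MAP = 0.4528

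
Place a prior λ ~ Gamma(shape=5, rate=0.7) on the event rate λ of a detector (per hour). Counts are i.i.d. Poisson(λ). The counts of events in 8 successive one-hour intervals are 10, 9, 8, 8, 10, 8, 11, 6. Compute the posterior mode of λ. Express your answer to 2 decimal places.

λ̂_MAP = 8.51

Σxᵢ = 10+9+8+8+10+8+11+6 = 70, with n = 8.
Posterior ∝ λ^4e^(−0.7λ) · λ^70e^(−8λ) = λ^74e^(−8.7λ), i.e. Gamma(shape=75, rate=8.7).
The mode of a Gamma(a, b) with a ≥ 1 (shape–rate) is (a−1)/b = 74/8.7 ≈ 8.51.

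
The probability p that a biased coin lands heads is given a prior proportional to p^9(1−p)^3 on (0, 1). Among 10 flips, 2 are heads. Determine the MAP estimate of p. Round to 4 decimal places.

p̂_MAP = 0.5000

The prior density ∝ p^9(1−p)^3 is the kernel of Beta(10, 4).
Data: 2 successes in 10 trials. The binomial likelihood contributes p^2(1−p)^8, so the posterior is Beta(10+2, 4+8) = Beta(12, 12).
For Beta(a, b) with a, b > 1 the mode is (a−1)/(a+b−2) = 11/22 ≈ 0.5000.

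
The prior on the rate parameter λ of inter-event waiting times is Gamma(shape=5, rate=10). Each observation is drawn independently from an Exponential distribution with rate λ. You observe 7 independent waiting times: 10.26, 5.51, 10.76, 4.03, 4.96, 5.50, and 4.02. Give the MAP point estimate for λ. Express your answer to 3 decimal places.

λ̂_MAP = 0.200

The Exponential(rate=λ) likelihood is ∝ λ^n e^(−λΣtᵢ). Here n = 7 and Σtᵢ = 10.26 + 5.51 + 10.76 + 4.03 + 4.96 + 5.50 + 4.02 = 45.04.
Posterior ∝ λ^4e^(−10λ) · λ^7e^(−45.04λ) = λ^11e^(−55.04λ), i.e. Gamma(12, 55.04).
Mode = (a−1)/b = 11/55.04 ≈ 0.200.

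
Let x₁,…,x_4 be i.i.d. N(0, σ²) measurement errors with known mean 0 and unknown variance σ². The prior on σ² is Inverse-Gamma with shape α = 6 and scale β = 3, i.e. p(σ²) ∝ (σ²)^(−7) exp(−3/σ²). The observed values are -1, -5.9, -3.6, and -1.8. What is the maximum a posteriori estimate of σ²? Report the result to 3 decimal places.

σ̂²_MAP = 3.223

Sum of squared deviations about the known mean: SS = (-1−0)² + (-5.9−0)² + (-3.6−0)² + (-1.8−0)² = 52.01.
The Normal likelihood contributes (σ²)^(−n/2) exp(−SS/(2σ²)), so the posterior is Inverse-Gamma(α + n/2, β + SS/2) = Inverse-Gamma(8, 29.005).
The mode of Inverse-Gamma(a, b) is b/(a+1) = 29.005/9 ≈ 3.223.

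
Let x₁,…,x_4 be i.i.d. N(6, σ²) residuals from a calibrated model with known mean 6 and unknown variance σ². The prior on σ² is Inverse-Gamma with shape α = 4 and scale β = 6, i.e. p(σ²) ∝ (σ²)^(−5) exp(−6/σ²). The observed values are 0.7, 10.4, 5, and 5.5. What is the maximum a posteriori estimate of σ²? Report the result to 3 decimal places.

Sum of squared deviations about the known mean: SS = (0.7−6)² + (10.4−6)² + (5−6)² + (5.5−6)² = 48.7.
The Normal likelihood contributes (σ²)^(−n/2) exp(−SS/(2σ²)), so the posterior is Inverse-Gamma(α + n/2, β + SS/2) = Inverse-Gamma(6, 30.35).
The mode of Inverse-Gamma(a, b) is b/(a+1) = 30.35/7 ≈ 4.336.

σ̂²_MAP = 4.336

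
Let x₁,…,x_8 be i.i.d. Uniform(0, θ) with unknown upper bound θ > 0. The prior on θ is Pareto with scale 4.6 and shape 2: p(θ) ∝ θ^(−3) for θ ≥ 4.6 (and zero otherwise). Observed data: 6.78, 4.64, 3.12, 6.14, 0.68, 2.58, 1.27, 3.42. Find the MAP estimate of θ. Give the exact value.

θ̂_MAP = 6.78

The Uniform(0, θ) likelihood is θ^(−n) for θ ≥ max(xᵢ), zero otherwise. Here max(xᵢ) = 6.78.
Posterior ∝ θ^(−3) · θ^(−8) = θ^(−11) on θ ≥ max(4.6, 6.78) = 6.78.
This density is strictly decreasing in θ, so the posterior mode lies at the lower boundary of the support.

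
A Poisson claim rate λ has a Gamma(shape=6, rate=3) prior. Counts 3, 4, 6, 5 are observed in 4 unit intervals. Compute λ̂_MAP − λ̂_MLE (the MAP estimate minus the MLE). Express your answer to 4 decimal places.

MAP − MLE = -1.2143

Σxᵢ = 18. Posterior is Gamma(24, 7); MAP = (24−1)/7 = 23/7 ≈ 3.28571.
MLE = x̄ = 18/4 ≈ 4.50000.
Difference = 23/7 − 18/4 = -17/14 ≈ -1.2143.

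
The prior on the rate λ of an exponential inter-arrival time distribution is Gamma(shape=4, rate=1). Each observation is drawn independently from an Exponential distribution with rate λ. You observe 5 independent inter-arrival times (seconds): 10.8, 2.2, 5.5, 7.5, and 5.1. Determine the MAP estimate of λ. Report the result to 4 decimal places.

λ̂_MAP = 0.2492

The Exponential(rate=λ) likelihood is ∝ λ^n e^(−λΣtᵢ). Here n = 5 and Σtᵢ = 10.8 + 2.2 + 5.5 + 7.5 + 5.1 = 31.1.
Posterior ∝ λ^3e^(−1λ) · λ^5e^(−31.1λ) = λ^8e^(−32.1λ), i.e. Gamma(9, 32.1).
Mode = (a−1)/b = 8/32.1 ≈ 0.2492.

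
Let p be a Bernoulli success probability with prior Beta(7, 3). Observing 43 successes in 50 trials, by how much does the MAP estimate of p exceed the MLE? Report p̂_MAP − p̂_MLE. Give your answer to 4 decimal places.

MAP − MLE = -0.0152

Posterior is Beta(50, 10); MAP = (50−1)/(60−2) = 49/58 ≈ 0.84483.
MLE ignores the prior: p̂_MLE = k/n = 43/50 ≈ 0.86000.
Difference = 49/58 − 43/50 = -11/725 ≈ -0.0152.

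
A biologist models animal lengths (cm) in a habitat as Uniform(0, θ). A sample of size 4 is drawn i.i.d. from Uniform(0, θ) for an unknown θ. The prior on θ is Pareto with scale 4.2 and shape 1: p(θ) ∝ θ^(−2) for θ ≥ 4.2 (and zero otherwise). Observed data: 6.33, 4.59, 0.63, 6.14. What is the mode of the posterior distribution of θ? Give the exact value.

θ̂_MAP = 6.33

The Uniform(0, θ) likelihood is θ^(−n) for θ ≥ max(xᵢ), zero otherwise. Here max(xᵢ) = 6.33.
Posterior ∝ θ^(−2) · θ^(−4) = θ^(−6) on θ ≥ max(4.2, 6.33) = 6.33.
This density is strictly decreasing in θ, so the posterior mode lies at the lower boundary of the support.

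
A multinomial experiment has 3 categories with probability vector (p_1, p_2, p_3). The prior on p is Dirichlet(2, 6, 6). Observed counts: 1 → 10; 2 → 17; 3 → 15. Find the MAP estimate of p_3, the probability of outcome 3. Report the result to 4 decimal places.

The posterior is Dirichlet(αᵢ + nᵢ) = Dirichlet(12, 23, 21).
For a Dirichlet(a₁,…,a_K) with all aᵢ > 1, the mode has j-th component (aⱼ − 1)/(Σaᵢ − K).
Here Σaᵢ = 56 and K = 3, so p_3 = (21 − 1)/(56 − 3) = 20/53 ≈ 0.3774.

MAP estimate: 0.3774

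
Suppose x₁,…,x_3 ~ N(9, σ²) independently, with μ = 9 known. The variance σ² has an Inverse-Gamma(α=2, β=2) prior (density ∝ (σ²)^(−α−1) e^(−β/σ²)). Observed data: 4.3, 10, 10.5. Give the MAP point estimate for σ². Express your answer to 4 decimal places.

σ̂²_MAP = 3.2600

Sum of squared deviations about the known mean: SS = (4.3−9)² + (10−9)² + (10.5−9)² = 25.34.
The Normal likelihood contributes (σ²)^(−n/2) exp(−SS/(2σ²)), so the posterior is Inverse-Gamma(α + n/2, β + SS/2) = Inverse-Gamma(3.5, 14.67).
The mode of Inverse-Gamma(a, b) is b/(a+1) = 14.67/4.5 ≈ 3.2600.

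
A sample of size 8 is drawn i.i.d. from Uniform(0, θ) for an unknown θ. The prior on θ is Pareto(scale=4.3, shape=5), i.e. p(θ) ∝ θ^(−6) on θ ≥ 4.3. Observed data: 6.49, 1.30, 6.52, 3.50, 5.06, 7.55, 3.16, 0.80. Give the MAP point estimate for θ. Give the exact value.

θ̂_MAP = 7.55

The Uniform(0, θ) likelihood is θ^(−n) for θ ≥ max(xᵢ), zero otherwise. Here max(xᵢ) = 7.55.
Posterior ∝ θ^(−6) · θ^(−8) = θ^(−14) on θ ≥ max(4.3, 7.55) = 7.55.
This density is strictly decreasing in θ, so the posterior mode lies at the lower boundary of the support.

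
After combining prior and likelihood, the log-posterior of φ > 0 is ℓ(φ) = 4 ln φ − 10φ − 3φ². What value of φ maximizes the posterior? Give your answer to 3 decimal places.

ℓ'(φ) = 4/φ − 10 − 6φ. Setting this to zero and multiplying by φ: 6φ² + 10φ − 4 = 0.
φ = (−10 + √(10² + 4·6·4)) / (2·6) = (−10 + √196) / 12 = (−10 + 14)/12 = 1/3.
ℓ''(φ) = −4/φ² − 6 < 0, confirming a maximum.

φ̂_MAP = 0.333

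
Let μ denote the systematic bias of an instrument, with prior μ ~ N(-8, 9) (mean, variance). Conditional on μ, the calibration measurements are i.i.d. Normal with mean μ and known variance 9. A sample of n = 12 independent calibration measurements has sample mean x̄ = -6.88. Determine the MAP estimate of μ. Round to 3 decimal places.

μ̂_MAP = -6.966

n = 12, x̄ = -6.88.
For a Normal prior and Normal likelihood with known variance, the posterior is Normal; its mode equals its mean, the precision-weighted average.
Prior precision 1/σ₀² = 1/9; data precision n/σ² = 12/9 = 4/3.
μ̂ = ((1/9)·(-8) + (4/3)·(-6.88)) / (1/9 + 4/3) = (-2264/225)/(13/9) = -2264/325 ≈ -6.966.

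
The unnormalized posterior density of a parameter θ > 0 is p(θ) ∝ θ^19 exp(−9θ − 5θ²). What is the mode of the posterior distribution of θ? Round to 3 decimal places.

ℓ'(θ) = 19/θ − 9 − 10θ. Setting this to zero and multiplying by θ: 10θ² + 9θ − 19 = 0.
θ = (−9 + √(9² + 4·10·19)) / (2·10) = (−9 + √841) / 20 = (−9 + 29)/20 = 1.
ℓ''(θ) = −19/θ² − 10 < 0, confirming a maximum.

θ̂_MAP = 1.000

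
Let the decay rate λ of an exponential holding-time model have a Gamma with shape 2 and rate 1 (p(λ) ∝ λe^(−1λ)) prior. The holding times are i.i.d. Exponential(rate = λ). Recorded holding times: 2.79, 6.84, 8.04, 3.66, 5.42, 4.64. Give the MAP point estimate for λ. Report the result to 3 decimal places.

λ̂_MAP = 0.216

The Exponential(rate=λ) likelihood is ∝ λ^n e^(−λΣtᵢ). Here n = 6 and Σtᵢ = 2.79 + 6.84 + 8.04 + 3.66 + 5.42 + 4.64 = 31.39.
Posterior ∝ λe^(−1λ) · λ^6e^(−31.39λ) = λ^7e^(−32.39λ), i.e. Gamma(8, 32.39).
Mode = (a−1)/b = 7/32.39 ≈ 0.216.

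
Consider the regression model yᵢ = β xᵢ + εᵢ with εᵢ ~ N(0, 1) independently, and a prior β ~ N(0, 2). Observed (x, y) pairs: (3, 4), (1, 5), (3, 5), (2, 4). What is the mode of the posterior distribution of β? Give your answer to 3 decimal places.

log p(β | y) = −Σ(yᵢ − βxᵢ)²/(2·1) − β²/(2·2) + const.
Setting the derivative to zero: Σxᵢ(yᵢ − βxᵢ)/1 − β/2 = 0, so β = Σxᵢyᵢ / (Σxᵢ² + σ²/τ²).
Σxᵢyᵢ = 3·4 + 1·5 + 3·5 + 2·4 = 40; Σxᵢ² = 23; σ²/τ² = 0.5.
β̂_MAP = 40 / (23 + 0.5) = 40/23.5 ≈ 1.702.

β̂_MAP = 1.702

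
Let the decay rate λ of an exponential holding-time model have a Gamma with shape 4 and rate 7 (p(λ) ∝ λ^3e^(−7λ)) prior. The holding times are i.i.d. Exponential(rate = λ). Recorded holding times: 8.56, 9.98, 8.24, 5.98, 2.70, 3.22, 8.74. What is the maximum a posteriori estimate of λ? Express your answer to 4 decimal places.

The Exponential(rate=λ) likelihood is ∝ λ^n e^(−λΣtᵢ). Here n = 7 and Σtᵢ = 8.56 + 9.98 + 8.24 + 5.98 + 2.70 + 3.22 + 8.74 = 47.42.
Posterior ∝ λ^3e^(−7λ) · λ^7e^(−47.42λ) = λ^10e^(−54.42λ), i.e. Gamma(11, 54.42).
Mode = (a−1)/b = 10/54.42 ≈ 0.1838.

λ̂_MAP = 0.1838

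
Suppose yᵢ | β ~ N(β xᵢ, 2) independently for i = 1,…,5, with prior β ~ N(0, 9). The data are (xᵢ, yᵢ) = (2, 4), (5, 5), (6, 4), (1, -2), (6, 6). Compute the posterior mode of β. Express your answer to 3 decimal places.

β̂_MAP = 0.890

log p(β | y) = −Σ(yᵢ − βxᵢ)²/(2·2) − β²/(2·9) + const.
Setting the derivative to zero: Σxᵢ(yᵢ − βxᵢ)/2 − β/9 = 0, so β = Σxᵢyᵢ / (Σxᵢ² + σ²/τ²).
Σxᵢyᵢ = 2·4 + 5·5 + 6·4 + 1·(-2) + 6·6 = 91; Σxᵢ² = 102; σ²/τ² = 2/9.
β̂_MAP = 91 / (102 + 2/9) = 91/(920/9) = 819/920 ≈ 0.890.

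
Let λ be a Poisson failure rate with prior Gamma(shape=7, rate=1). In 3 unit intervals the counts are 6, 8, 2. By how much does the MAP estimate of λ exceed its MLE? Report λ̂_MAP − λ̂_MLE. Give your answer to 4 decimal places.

MAP − MLE = 0.1667

Σxᵢ = 16. Posterior is Gamma(23, 4); MAP = (23−1)/4 = 22/4 ≈ 5.50000.
MLE = x̄ = 16/3 ≈ 5.33333.
Difference = 22/4 − 16/3 = 1/6 ≈ 0.1667.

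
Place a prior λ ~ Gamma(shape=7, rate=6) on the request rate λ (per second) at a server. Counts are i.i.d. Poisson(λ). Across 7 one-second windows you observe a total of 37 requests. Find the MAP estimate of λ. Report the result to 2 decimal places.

Σxᵢ = 37, n = 7.
Posterior ∝ λ^6e^(−6λ) · λ^37e^(−7λ) = λ^43e^(−13λ), i.e. Gamma(shape=44, rate=13).
The mode of a Gamma(a, b) with a ≥ 1 (shape–rate) is (a−1)/b = 43/13 ≈ 3.31.

λ̂_MAP = 3.31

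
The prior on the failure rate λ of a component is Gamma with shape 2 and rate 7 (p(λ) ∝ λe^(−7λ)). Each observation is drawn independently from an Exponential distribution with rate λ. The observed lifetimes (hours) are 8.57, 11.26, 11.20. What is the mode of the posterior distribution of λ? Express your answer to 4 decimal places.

The Exponential(rate=λ) likelihood is ∝ λ^n e^(−λΣtᵢ). Here n = 3 and Σtᵢ = 8.57 + 11.26 + 11.20 = 31.03.
Posterior ∝ λe^(−7λ) · λ^3e^(−31.03λ) = λ^4e^(−38.03λ), i.e. Gamma(5, 38.03).
Mode = (a−1)/b = 4/38.03 ≈ 0.1052.

λ̂_MAP = 0.1052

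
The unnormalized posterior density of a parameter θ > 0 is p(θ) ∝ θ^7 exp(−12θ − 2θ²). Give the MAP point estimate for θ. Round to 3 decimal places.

ℓ'(θ) = 7/θ − 12 − 4θ. Setting this to zero and multiplying by θ: 4θ² + 12θ − 7 = 0.
θ = (−12 + √(12² + 4·4·7)) / (2·4) = (−12 + √256) / 8 = (−12 + 16)/8 = 1/2.
ℓ''(θ) = −7/θ² − 4 < 0, confirming a maximum.

θ̂_MAP = 0.500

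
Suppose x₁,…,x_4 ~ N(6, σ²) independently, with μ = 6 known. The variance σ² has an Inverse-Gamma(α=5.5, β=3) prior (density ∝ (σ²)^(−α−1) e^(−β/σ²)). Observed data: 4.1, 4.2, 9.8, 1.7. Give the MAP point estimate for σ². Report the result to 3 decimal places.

σ̂²_MAP = 2.693

Sum of squared deviations about the known mean: SS = (4.1−6)² + (4.2−6)² + (9.8−6)² + (1.7−6)² = 39.78.
The Normal likelihood contributes (σ²)^(−n/2) exp(−SS/(2σ²)), so the posterior is Inverse-Gamma(α + n/2, β + SS/2) = Inverse-Gamma(7.5, 22.89).
The mode of Inverse-Gamma(a, b) is b/(a+1) = 22.89/8.5 ≈ 2.693.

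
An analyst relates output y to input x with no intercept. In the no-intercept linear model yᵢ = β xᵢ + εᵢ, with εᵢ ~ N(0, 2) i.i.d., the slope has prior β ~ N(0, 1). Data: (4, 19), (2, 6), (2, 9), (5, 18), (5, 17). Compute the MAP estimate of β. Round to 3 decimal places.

log p(β | y) = −Σ(yᵢ − βxᵢ)²/(2·2) − β²/(2·1) + const.
Setting the derivative to zero: Σxᵢ(yᵢ − βxᵢ)/2 − β/1 = 0, so β = Σxᵢyᵢ / (Σxᵢ² + σ²/τ²).
Σxᵢyᵢ = 4·19 + 2·6 + 2·9 + 5·18 + 5·17 = 281; Σxᵢ² = 74; σ²/τ² = 2.
β̂_MAP = 281 / (74 + 2) = 281/76 ≈ 3.697.

β̂_MAP = 3.697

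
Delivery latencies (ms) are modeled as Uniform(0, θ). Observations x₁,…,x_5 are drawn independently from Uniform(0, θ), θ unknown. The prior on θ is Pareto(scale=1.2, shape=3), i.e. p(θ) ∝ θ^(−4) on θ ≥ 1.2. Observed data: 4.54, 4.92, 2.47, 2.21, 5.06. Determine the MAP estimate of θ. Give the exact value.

θ̂_MAP = 5.06

The Uniform(0, θ) likelihood is θ^(−n) for θ ≥ max(xᵢ), zero otherwise. Here max(xᵢ) = 5.06.
Posterior ∝ θ^(−4) · θ^(−5) = θ^(−9) on θ ≥ max(1.2, 5.06) = 5.06.
This density is strictly decreasing in θ, so the posterior mode lies at the lower boundary of the support.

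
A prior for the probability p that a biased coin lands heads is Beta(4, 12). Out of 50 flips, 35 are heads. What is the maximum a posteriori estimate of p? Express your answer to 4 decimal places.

Prior: Beta(4, 12).
Data: 35 successes in 50 trials. The binomial likelihood contributes p^35(1−p)^15, so the posterior is Beta(4+35, 12+15) = Beta(39, 27).
For Beta(a, b) with a, b > 1 the mode is (a−1)/(a+b−2) = 38/64 ≈ 0.5938.

p̂_MAP = 0.5938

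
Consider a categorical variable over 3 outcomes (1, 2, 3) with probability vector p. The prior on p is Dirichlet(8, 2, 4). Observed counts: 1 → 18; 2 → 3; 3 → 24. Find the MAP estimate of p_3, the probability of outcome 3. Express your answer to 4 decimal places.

MAP estimate: 0.4821

The posterior is Dirichlet(αᵢ + nᵢ) = Dirichlet(26, 5, 28).
For a Dirichlet(a₁,…,a_K) with all aᵢ > 1, the mode has j-th component (aⱼ − 1)/(Σaᵢ − K).
Here Σaᵢ = 59 and K = 3, so p_3 = (28 − 1)/(59 − 3) = 27/56 ≈ 0.4821.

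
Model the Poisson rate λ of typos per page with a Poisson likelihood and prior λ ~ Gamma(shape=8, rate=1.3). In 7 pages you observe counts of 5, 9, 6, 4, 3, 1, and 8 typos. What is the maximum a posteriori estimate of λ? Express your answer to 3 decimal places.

Σxᵢ = 5+9+6+4+3+1+8 = 36, with n = 7.
Posterior ∝ λ^7e^(−1.3λ) · λ^36e^(−7λ) = λ^43e^(−8.3λ), i.e. Gamma(shape=44, rate=8.3).
The mode of a Gamma(a, b) with a ≥ 1 (shape–rate) is (a−1)/b = 43/8.3 ≈ 5.181.

λ̂_MAP = 5.181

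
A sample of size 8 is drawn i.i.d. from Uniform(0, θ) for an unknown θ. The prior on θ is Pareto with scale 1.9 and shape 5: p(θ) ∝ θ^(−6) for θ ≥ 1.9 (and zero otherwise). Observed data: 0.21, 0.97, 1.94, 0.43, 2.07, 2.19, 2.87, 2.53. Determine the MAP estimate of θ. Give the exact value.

θ̂_MAP = 2.87

The Uniform(0, θ) likelihood is θ^(−n) for θ ≥ max(xᵢ), zero otherwise. Here max(xᵢ) = 2.87.
Posterior ∝ θ^(−6) · θ^(−8) = θ^(−14) on θ ≥ max(1.9, 2.87) = 2.87.
This density is strictly decreasing in θ, so the posterior mode lies at the lower boundary of the support.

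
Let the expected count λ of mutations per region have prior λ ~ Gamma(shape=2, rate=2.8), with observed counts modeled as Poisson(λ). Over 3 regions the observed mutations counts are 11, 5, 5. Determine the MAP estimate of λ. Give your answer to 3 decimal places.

Σxᵢ = 11+5+5 = 21, with n = 3.
Posterior ∝ λe^(−2.8λ) · λ^21e^(−3λ) = λ^22e^(−5.8λ), i.e. Gamma(shape=23, rate=5.8).
The mode of a Gamma(a, b) with a ≥ 1 (shape–rate) is (a−1)/b = 22/5.8 ≈ 3.793.

λ̂_MAP = 3.793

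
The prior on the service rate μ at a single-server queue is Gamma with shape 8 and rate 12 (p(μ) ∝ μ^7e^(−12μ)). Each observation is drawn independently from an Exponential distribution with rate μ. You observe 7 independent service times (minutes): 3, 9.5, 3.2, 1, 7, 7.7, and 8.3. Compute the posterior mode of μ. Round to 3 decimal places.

The Exponential(rate=μ) likelihood is ∝ μ^n e^(−μΣtᵢ). Here n = 7 and Σtᵢ = 3 + 9.5 + 3.2 + 1 + 7 + 7.7 + 8.3 = 39.7.
Posterior ∝ μ^7e^(−12μ) · μ^7e^(−39.7μ) = μ^14e^(−51.7μ), i.e. Gamma(15, 51.7).
Mode = (a−1)/b = 14/51.7 ≈ 0.271.

μ̂_MAP = 0.271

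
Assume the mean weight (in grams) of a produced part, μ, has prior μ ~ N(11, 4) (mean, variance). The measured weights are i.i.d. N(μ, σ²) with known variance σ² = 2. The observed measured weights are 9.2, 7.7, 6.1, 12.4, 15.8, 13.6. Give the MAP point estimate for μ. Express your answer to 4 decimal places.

n = 6; x̄ = (9.2 + 7.7 + 6.1 + 12.4 + 15.8 + 13.6)/6 = 64.8/6 = 10.8.
For a Normal prior and Normal likelihood with known variance, the posterior is Normal; its mode equals its mean, the precision-weighted average.
Prior precision 1/σ₀² = 1/4 = 0.25; data precision n/σ² = 6/2 = 3.
μ̂ = (0.25·11 + 3·10.8) / (0.25 + 3) = 35.15/3.25 = 703/65 ≈ 10.8154.

μ̂_MAP = 10.8154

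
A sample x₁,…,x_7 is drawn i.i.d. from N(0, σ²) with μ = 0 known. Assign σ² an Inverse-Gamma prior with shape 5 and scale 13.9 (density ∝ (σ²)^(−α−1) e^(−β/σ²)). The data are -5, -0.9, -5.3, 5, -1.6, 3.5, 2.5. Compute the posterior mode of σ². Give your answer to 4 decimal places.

Sum of squared deviations about the known mean: SS = (-5−0)² + (-0.9−0)² + (-5.3−0)² + (5−0)² + (-1.6−0)² + (3.5−0)² + (2.5−0)² = 99.96.
The Normal likelihood contributes (σ²)^(−n/2) exp(−SS/(2σ²)), so the posterior is Inverse-Gamma(α + n/2, β + SS/2) = Inverse-Gamma(8.5, 63.88).
The mode of Inverse-Gamma(a, b) is b/(a+1) = 63.88/9.5 ≈ 6.7242.

σ̂²_MAP = 6.7242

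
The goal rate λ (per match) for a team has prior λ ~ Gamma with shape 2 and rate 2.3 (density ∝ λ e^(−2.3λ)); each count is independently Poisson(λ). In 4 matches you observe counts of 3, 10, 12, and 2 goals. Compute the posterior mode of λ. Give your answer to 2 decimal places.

Σxᵢ = 3+10+12+2 = 27, with n = 4.
Posterior ∝ λe^(−2.3λ) · λ^27e^(−4λ) = λ^28e^(−6.3λ), i.e. Gamma(shape=29, rate=6.3).
The mode of a Gamma(a, b) with a ≥ 1 (shape–rate) is (a−1)/b = 28/6.3 ≈ 4.44.

λ̂_MAP = 4.44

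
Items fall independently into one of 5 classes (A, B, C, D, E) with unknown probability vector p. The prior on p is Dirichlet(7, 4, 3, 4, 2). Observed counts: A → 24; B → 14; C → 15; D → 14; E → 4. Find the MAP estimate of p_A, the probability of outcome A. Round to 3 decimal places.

MAP estimate of p_A = 0.349

The posterior is Dirichlet(αᵢ + nᵢ) = Dirichlet(31, 18, 18, 18, 6).
For a Dirichlet(a₁,…,a_K) with all aᵢ > 1, the mode has j-th component (aⱼ − 1)/(Σaᵢ − K).
Here Σaᵢ = 91 and K = 5, so p_A = (31 − 1)/(91 − 5) = 30/86 ≈ 0.349.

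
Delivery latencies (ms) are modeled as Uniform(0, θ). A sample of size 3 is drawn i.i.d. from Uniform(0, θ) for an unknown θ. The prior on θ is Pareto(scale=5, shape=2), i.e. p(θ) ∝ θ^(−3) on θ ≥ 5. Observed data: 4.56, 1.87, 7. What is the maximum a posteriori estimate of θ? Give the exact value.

The Uniform(0, θ) likelihood is θ^(−n) for θ ≥ max(xᵢ), zero otherwise. Here max(xᵢ) = 7.
Posterior ∝ θ^(−3) · θ^(−3) = θ^(−6) on θ ≥ max(5, 7) = 7.
This density is strictly decreasing in θ, so the posterior mode lies at the lower boundary of the support.

θ̂_MAP = 7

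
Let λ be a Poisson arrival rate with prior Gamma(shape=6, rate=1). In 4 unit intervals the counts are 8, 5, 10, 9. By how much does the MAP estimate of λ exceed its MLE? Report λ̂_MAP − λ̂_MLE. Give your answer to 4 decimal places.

Σxᵢ = 32. Posterior is Gamma(38, 5); MAP = (38−1)/5 = 37/5 ≈ 7.40000.
MLE = x̄ = 32/4 ≈ 8.00000.
Difference = 37/5 − 32/4 = -3/5 ≈ -0.6000.

MAP − MLE = -0.6000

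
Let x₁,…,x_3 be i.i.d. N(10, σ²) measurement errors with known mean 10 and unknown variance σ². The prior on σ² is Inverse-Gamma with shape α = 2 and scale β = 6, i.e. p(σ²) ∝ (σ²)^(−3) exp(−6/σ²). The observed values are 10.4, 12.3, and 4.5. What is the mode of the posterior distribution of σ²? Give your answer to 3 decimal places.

Sum of squared deviations about the known mean: SS = (10.4−10)² + (12.3−10)² + (4.5−10)² = 35.7.
The Normal likelihood contributes (σ²)^(−n/2) exp(−SS/(2σ²)), so the posterior is Inverse-Gamma(α + n/2, β + SS/2) = Inverse-Gamma(3.5, 23.85).
The mode of Inverse-Gamma(a, b) is b/(a+1) = 23.85/4.5 ≈ 5.300.

σ̂²_MAP = 5.300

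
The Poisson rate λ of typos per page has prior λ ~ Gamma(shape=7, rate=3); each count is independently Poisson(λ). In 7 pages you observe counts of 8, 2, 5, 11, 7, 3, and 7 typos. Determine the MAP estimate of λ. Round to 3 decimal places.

Σxᵢ = 8+2+5+11+7+3+7 = 43, with n = 7.
Posterior ∝ λ^6e^(−3λ) · λ^43e^(−7λ) = λ^49e^(−10λ), i.e. Gamma(shape=50, rate=10).
The mode of a Gamma(a, b) with a ≥ 1 (shape–rate) is (a−1)/b = 49/10 ≈ 4.900.

λ̂_MAP = 4.900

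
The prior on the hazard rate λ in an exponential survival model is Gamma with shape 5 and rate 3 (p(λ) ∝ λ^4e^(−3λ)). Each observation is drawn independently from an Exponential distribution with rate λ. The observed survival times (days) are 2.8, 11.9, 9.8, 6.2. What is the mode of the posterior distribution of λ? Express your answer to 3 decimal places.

λ̂_MAP = 0.237

The Exponential(rate=λ) likelihood is ∝ λ^n e^(−λΣtᵢ). Here n = 4 and Σtᵢ = 2.8 + 11.9 + 9.8 + 6.2 = 30.7.
Posterior ∝ λ^4e^(−3λ) · λ^4e^(−30.7λ) = λ^8e^(−33.7λ), i.e. Gamma(9, 33.7).
Mode = (a−1)/b = 8/33.7 ≈ 0.237.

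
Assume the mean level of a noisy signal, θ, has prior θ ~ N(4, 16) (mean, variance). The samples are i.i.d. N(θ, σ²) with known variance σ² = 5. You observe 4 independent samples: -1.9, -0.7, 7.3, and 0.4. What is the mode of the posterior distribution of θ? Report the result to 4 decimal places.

n = 4; x̄ = ((-1.9) + (-0.7) + 7.3 + 0.4)/4 = 5.1/4 = 1.275.
For a Normal prior and Normal likelihood with known variance, the posterior is Normal; its mode equals its mean, the precision-weighted average.
Prior precision 1/σ₀² = 1/16 = 0.0625; data precision n/σ² = 4/5 = 0.8.
θ̂ = (0.0625·4 + 0.8·1.275) / (0.0625 + 0.8) = 1.27/0.8625 = 508/345 ≈ 1.4725.

θ̂_MAP = 1.4725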